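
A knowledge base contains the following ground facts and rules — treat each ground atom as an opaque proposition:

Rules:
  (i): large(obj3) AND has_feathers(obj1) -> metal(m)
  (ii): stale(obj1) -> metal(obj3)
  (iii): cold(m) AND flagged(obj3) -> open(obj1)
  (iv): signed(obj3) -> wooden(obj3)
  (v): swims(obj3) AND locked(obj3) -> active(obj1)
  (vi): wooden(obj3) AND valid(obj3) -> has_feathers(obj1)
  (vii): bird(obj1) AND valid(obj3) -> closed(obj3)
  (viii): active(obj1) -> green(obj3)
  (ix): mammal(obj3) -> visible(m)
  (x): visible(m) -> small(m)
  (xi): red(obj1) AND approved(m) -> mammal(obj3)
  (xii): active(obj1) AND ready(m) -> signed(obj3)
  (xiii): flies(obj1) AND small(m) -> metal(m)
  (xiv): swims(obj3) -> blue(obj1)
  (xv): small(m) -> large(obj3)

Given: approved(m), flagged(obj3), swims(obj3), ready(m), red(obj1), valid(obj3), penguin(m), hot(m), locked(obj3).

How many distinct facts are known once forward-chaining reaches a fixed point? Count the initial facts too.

Round 1 fires (v), (xi), (xiv), giving active(obj1), mammal(obj3), blue(obj1).
Round 2 fires (viii), (ix), (xii), giving green(obj3), visible(m), signed(obj3).
Round 3 fires (iv), (x), giving wooden(obj3), small(m).
Round 4 fires (vi), (xv), giving has_feathers(obj1), large(obj3).
Round 5 fires (i), giving metal(m).
Closure: {active(obj1), approved(m), blue(obj1), flagged(obj3), green(obj3), has_feathers(obj1), hot(m), large(obj3), locked(obj3), mammal(obj3), metal(m), penguin(m), ready(m), red(obj1), signed(obj3), small(m), swims(obj3), valid(obj3), visible(m), wooden(obj3)} — 20 facts.

20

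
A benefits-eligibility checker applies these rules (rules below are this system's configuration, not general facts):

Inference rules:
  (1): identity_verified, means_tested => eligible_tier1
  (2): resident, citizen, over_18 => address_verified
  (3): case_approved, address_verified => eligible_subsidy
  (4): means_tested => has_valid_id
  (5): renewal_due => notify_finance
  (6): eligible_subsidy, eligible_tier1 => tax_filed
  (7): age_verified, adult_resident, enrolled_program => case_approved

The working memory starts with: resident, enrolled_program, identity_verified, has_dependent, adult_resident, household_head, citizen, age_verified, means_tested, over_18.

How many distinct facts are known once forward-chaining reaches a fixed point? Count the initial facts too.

16

Round 1: (1) [identity_verified, means_tested => eligible_tier1]; (2) [resident, citizen, over_18 => address_verified]; (4) [means_tested => has_valid_id]; (7) [age_verified, adult_resident, enrolled_program => case_approved]. New: eligible_tier1, address_verified, has_valid_id, case_approved.
Round 2: (3) [case_approved, address_verified => eligible_subsidy]. New: eligible_subsidy.
Round 3: (6) [eligible_subsidy, eligible_tier1 => tax_filed]. New: tax_filed.
Closure: {address_verified, adult_resident, age_verified, case_approved, citizen, eligible_subsidy, eligible_tier1, enrolled_program, has_dependent, has_valid_id, household_head, identity_verified, means_tested, over_18, resident, tax_filed} — 16 facts.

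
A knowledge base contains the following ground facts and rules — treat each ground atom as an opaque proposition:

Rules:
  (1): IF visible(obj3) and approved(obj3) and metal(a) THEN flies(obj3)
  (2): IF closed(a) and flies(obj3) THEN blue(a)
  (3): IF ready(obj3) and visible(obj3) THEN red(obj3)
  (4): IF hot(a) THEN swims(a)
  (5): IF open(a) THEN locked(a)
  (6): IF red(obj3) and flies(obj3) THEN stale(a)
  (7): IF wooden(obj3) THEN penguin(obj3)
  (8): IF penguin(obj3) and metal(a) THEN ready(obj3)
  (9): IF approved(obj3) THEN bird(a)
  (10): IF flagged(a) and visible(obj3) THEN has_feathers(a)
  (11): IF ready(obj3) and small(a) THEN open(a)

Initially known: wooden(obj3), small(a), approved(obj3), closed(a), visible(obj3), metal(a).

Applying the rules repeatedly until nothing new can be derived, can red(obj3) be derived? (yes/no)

[1] (1) [IF visible(obj3) and approved(obj3) and metal(a) THEN flies(obj3)]; (7) [IF wooden(obj3) THEN penguin(obj3)]; (9) [IF approved(obj3) THEN bird(a)]. ⇒ new: flies(obj3), penguin(obj3), bird(a).
[2] (2) [IF closed(a) and flies(obj3) THEN blue(a)]; (8) [IF penguin(obj3) and metal(a) THEN ready(obj3)]. ⇒ new: blue(a), ready(obj3).
[3] (3) [IF ready(obj3) and visible(obj3) THEN red(obj3)]; (11) [IF ready(obj3) and small(a) THEN open(a)]. ⇒ new: red(obj3), open(a).
[4] (5) [IF open(a) THEN locked(a)]; (6) [IF red(obj3) and flies(obj3) THEN stale(a)]. ⇒ new: locked(a), stale(a).
red(obj3) appears in round 3, so it is derivable.

yes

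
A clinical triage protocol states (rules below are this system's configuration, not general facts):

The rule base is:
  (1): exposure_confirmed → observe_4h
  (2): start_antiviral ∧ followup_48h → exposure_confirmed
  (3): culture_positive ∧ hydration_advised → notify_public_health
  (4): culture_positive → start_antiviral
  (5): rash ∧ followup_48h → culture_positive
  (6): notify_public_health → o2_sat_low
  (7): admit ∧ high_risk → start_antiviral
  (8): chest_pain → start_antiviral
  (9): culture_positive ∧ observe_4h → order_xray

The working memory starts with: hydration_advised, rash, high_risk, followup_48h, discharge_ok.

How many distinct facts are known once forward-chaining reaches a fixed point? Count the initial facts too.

Round 1 fires (5), giving culture_positive.
Round 2 fires (3), (4), giving notify_public_health, start_antiviral.
Round 3 fires (2), (6), giving exposure_confirmed, o2_sat_low.
Round 4 fires (1), giving observe_4h.
Round 5 fires (9), giving order_xray.
Closure: {culture_positive, discharge_ok, exposure_confirmed, followup_48h, high_risk, hydration_advised, notify_public_health, o2_sat_low, observe_4h, order_xray, rash, start_antiviral} — 12 facts.

12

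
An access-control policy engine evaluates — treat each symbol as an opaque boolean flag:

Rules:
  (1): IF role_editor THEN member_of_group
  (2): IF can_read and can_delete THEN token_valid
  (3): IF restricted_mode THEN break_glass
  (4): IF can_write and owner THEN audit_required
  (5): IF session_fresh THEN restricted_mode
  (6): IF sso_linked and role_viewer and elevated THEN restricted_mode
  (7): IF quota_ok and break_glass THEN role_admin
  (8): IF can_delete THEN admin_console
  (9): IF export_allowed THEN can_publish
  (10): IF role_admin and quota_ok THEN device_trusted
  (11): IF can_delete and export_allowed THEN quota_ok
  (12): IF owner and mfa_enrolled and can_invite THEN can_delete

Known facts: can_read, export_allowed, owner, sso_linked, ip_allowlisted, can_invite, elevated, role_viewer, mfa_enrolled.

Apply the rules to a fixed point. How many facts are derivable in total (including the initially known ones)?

18

Round 1 — (6), (9), (12), derive restricted_mode, can_publish, can_delete.
Round 2 — (2), (3), (8), (11), derive token_valid, break_glass, admin_console, quota_ok.
Round 3 — (7), derive role_admin.
Round 4 — (10), derive device_trusted.
Closure: {admin_console, break_glass, can_delete, can_invite, can_publish, can_read, device_trusted, elevated, export_allowed, ip_allowlisted, mfa_enrolled, owner, quota_ok, restricted_mode, role_admin, role_viewer, sso_linked, token_valid} — 18 facts.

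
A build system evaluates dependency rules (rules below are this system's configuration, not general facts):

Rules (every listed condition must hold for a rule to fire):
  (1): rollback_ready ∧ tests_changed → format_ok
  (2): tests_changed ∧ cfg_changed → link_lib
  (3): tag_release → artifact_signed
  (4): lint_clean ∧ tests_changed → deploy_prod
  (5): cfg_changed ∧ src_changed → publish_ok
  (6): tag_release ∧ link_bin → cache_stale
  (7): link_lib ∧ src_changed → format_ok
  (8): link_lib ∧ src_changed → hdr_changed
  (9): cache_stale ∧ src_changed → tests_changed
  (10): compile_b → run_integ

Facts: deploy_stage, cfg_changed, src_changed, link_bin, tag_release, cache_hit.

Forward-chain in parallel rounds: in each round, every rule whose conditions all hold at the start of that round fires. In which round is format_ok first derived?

4

Round 1 — (3), (5), (6), derive artifact_signed, publish_ok, cache_stale.
Round 2 — (9), derive tests_changed.
Round 3 — (2), derive link_lib.
Round 4 — (7), (8), derive format_ok, hdr_changed.
format_ok first appears in round 4.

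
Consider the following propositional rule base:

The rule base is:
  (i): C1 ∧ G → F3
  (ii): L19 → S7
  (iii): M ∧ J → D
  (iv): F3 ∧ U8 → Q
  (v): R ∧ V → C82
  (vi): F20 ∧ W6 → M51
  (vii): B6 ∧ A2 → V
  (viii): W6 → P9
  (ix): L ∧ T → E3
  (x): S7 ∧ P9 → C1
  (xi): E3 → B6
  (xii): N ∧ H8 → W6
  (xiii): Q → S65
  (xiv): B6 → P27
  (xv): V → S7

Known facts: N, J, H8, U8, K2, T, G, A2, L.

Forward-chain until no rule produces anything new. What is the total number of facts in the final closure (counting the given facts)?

20

Round 1: (ix) [L ∧ T → E3]; (xii) [N ∧ H8 → W6]. Adds E3, W6.
Round 2: (viii) [W6 → P9]; (xi) [E3 → B6]. Adds P9, B6.
Round 3: (vii) [B6 ∧ A2 → V]; (xiv) [B6 → P27]. Adds V, P27.
Round 4: (xv) [V → S7]. Adds S7.
Round 5: (x) [S7 ∧ P9 → C1]. Adds C1.
Round 6: (i) [C1 ∧ G → F3]. Adds F3.
Round 7: (iv) [F3 ∧ U8 → Q]. Adds Q.
Round 8: (xiii) [Q → S65]. Adds S65.
Closure: {A2, B6, C1, E3, F3, G, H8, J, K2, L, N, P27, P9, Q, S65, S7, T, U8, V, W6} — 20 facts.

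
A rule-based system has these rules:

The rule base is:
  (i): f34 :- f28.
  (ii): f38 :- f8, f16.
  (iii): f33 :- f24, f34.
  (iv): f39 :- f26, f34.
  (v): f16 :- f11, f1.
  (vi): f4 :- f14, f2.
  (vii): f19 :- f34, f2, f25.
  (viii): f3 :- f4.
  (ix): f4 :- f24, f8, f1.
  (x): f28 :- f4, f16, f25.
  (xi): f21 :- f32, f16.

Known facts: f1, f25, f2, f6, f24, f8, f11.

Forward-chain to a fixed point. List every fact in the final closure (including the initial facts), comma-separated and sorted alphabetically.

Round 1 fires (v), (ix), giving f16, f4.
Round 2 fires (ii), (viii), (x), giving f38, f3, f28.
Round 3 fires (i), giving f34.
Round 4 fires (iii), (vii), giving f33, f19.

f1, f11, f16, f19, f2, f24, f25, f28, f3, f33, f34, f38, f4, f6, f8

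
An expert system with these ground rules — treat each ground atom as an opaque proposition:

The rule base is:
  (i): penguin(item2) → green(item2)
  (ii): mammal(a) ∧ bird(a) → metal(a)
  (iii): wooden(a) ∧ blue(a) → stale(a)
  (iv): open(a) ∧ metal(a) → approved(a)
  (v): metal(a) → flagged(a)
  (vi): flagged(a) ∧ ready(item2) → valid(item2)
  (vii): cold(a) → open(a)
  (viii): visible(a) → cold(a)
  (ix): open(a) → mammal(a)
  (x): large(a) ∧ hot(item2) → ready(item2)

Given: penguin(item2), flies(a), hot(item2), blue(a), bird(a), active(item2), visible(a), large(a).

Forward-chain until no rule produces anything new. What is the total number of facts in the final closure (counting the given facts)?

Round 1: (i) [penguin(item2) → green(item2)]; (viii) [visible(a) → cold(a)]; (x) [large(a) ∧ hot(item2) → ready(item2)]. New: green(item2), cold(a), ready(item2).
Round 2: (vii) [cold(a) → open(a)]. New: open(a).
Round 3: (ix) [open(a) → mammal(a)]. New: mammal(a).
Round 4: (ii) [mammal(a) ∧ bird(a) → metal(a)]. New: metal(a).
Round 5: (iv) [open(a) ∧ metal(a) → approved(a)]; (v) [metal(a) → flagged(a)]. New: approved(a), flagged(a).
Round 6: (vi) [flagged(a) ∧ ready(item2) → valid(item2)]. New: valid(item2).
Closure: {active(item2), approved(a), bird(a), blue(a), cold(a), flagged(a), flies(a), green(item2), hot(item2), large(a), mammal(a), metal(a), open(a), penguin(item2), ready(item2), valid(item2), visible(a)} — 17 facts.

17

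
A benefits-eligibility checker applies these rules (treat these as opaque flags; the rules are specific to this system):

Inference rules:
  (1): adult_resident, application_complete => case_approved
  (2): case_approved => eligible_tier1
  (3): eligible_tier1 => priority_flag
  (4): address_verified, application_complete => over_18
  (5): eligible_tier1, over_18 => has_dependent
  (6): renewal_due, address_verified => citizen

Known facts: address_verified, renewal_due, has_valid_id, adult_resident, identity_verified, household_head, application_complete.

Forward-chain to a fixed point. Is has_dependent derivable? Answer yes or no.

yes

Round 1 fires (1), (4), (6), giving case_approved, over_18, citizen.
Round 2 fires (2), giving eligible_tier1.
Round 3 fires (3), (5), giving priority_flag, has_dependent.
has_dependent appears in round 3, so it is derivable.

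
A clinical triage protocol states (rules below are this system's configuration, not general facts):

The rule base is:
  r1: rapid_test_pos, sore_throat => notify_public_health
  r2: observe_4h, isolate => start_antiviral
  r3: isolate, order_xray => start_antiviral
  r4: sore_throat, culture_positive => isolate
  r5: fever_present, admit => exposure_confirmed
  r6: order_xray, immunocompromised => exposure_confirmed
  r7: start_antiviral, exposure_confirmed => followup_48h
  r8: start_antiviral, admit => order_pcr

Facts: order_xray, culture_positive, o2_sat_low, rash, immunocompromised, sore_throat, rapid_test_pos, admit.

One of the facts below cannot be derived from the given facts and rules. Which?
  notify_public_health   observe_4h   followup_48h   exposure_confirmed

[1] r1 [rapid_test_pos, sore_throat => notify_public_health]; r4 [sore_throat, culture_positive => isolate]; r6 [order_xray, immunocompromised => exposure_confirmed]. ⇒ new: notify_public_health, isolate, exposure_confirmed.
[2] r3 [isolate, order_xray => start_antiviral]. ⇒ new: start_antiviral.
[3] r7 [start_antiviral, exposure_confirmed => followup_48h]; r8 [start_antiviral, admit => order_pcr]. ⇒ new: followup_48h, order_pcr.
Derived: followup_48h (round 3), notify_public_health (round 1), exposure_confirmed (round 1). observe_4h never appears in any round.

observe_4h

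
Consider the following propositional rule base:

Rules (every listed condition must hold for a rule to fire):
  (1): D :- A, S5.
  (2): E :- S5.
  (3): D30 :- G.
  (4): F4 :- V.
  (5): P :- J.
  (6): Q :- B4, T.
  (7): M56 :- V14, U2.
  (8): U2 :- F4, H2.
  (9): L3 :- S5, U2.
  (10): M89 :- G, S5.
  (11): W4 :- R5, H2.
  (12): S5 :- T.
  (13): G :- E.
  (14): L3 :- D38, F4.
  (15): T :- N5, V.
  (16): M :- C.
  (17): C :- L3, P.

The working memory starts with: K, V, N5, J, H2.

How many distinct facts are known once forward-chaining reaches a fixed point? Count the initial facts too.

17

Round 1 fires (4), (5), (15), giving F4, P, T.
Round 2 fires (8), (12), giving U2, S5.
Round 3 fires (2), (9), giving E, L3.
Round 4 fires (13), (17), giving G, C.
Round 5 fires (3), (10), (16), giving D30, M89, M.
Closure: {C, D30, E, F4, G, H2, J, K, L3, M, M89, N5, P, S5, T, U2, V} — 17 facts.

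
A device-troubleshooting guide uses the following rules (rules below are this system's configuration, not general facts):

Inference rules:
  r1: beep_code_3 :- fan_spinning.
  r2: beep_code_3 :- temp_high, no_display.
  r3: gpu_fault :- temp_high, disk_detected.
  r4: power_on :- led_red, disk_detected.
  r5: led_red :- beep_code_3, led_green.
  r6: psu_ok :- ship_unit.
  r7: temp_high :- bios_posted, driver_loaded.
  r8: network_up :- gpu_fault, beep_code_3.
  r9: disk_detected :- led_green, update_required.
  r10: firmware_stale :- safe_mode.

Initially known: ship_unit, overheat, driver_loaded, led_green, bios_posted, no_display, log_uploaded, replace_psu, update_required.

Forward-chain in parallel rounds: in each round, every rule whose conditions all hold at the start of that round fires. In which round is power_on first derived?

Round 1 — r6, r7, r9, derive psu_ok, temp_high, disk_detected.
Round 2 — r2, r3, derive beep_code_3, gpu_fault.
Round 3 — r5, r8, derive led_red, network_up.
Round 4 — r4, derive power_on.
power_on first appears in round 4.

4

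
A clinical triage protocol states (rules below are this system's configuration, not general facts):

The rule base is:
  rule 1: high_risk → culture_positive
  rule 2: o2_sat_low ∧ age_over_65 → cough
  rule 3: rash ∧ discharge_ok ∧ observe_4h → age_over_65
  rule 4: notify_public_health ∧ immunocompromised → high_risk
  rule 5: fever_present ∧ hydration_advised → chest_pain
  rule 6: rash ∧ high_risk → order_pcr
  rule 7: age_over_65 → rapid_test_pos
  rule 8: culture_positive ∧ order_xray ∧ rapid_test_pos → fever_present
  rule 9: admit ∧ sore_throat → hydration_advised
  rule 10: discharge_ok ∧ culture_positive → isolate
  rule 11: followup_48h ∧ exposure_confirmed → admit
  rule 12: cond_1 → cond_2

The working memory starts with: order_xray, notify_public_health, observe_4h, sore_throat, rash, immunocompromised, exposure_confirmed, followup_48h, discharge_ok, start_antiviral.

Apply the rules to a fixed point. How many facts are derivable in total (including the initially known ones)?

Round 1: rule 3 [rash ∧ discharge_ok ∧ observe_4h → age_over_65]; rule 4 [notify_public_health ∧ immunocompromised → high_risk]; rule 11 [followup_48h ∧ exposure_confirmed → admit]. Adds age_over_65, high_risk, admit.
Round 2: rule 1 [high_risk → culture_positive]; rule 6 [rash ∧ high_risk → order_pcr]; rule 7 [age_over_65 → rapid_test_pos]; rule 9 [admit ∧ sore_throat → hydration_advised]. Adds culture_positive, order_pcr, rapid_test_pos, hydration_advised.
Round 3: rule 8 [culture_positive ∧ order_xray ∧ rapid_test_pos → fever_present]; rule 10 [discharge_ok ∧ culture_positive → isolate]. Adds fever_present, isolate.
Round 4: rule 5 [fever_present ∧ hydration_advised → chest_pain]. Adds chest_pain.
Closure: {admit, age_over_65, chest_pain, culture_positive, discharge_ok, exposure_confirmed, fever_present, followup_48h, high_risk, hydration_advised, immunocompromised, isolate, notify_public_health, observe_4h, order_pcr, order_xray, rapid_test_pos, rash, sore_throat, start_antiviral} — 20 facts.

20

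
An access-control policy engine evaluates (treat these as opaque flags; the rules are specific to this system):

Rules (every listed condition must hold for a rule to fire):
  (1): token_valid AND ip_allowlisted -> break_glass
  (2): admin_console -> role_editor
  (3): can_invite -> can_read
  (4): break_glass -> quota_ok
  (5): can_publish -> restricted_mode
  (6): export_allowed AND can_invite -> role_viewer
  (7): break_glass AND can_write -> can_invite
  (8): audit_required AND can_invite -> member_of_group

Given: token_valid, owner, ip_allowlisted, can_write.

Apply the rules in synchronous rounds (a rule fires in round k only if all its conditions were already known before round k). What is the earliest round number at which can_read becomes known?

Round 1: (1) [token_valid AND ip_allowlisted -> break_glass]. New: break_glass.
Round 2: (4) [break_glass -> quota_ok]; (7) [break_glass AND can_write -> can_invite]. New: quota_ok, can_invite.
Round 3: (3) [can_invite -> can_read]. New: can_read.
can_read first appears in round 3.

3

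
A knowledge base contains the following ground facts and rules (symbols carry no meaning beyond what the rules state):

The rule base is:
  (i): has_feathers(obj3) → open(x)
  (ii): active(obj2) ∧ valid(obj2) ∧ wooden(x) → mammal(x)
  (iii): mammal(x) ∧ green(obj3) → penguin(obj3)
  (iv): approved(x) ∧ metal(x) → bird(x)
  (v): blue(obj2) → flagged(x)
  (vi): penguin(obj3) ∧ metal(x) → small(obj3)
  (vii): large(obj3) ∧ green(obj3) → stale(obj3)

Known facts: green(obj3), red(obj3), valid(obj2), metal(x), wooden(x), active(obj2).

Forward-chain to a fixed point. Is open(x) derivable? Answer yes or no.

no

Round 1 fires (ii), giving mammal(x).
Round 2 fires (iii), giving penguin(obj3).
Round 3 fires (vi), giving small(obj3).
Fixed point reached. open(x) is concluded only by (i); (i) needs has_feathers(obj3) (never derived).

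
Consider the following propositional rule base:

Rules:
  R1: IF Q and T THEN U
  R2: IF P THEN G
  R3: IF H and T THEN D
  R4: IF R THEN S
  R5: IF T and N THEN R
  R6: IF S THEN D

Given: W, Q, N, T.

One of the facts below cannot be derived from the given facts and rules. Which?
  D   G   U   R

[1] R1 [IF Q and T THEN U]; R5 [IF T and N THEN R]. ⇒ new: U, R.
[2] R4 [IF R THEN S]. ⇒ new: S.
[3] R6 [IF S THEN D]. ⇒ new: D.
Derived: U (round 1), D (round 3), R (round 1). G never appears in any round.

G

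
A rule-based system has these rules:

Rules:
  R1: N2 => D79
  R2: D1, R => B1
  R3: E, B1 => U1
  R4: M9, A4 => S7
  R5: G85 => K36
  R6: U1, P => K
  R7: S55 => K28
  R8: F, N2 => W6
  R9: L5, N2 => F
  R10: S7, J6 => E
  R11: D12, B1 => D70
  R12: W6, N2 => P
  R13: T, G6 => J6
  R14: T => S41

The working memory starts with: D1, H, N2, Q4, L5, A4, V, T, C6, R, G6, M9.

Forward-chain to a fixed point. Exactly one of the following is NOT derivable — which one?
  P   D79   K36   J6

Round 1: R1 [N2 => D79]; R2 [D1, R => B1]; R4 [M9, A4 => S7]; R9 [L5, N2 => F]; R13 [T, G6 => J6]; R14 [T => S41]. New: D79, B1, S7, F, J6, S41.
Round 2: R8 [F, N2 => W6]; R10 [S7, J6 => E]. New: W6, E.
Round 3: R3 [E, B1 => U1]; R12 [W6, N2 => P]. New: U1, P.
Round 4: R6 [U1, P => K]. New: K.
Derived: P (round 3), J6 (round 1), D79 (round 1). K36 never appears in any round.

K36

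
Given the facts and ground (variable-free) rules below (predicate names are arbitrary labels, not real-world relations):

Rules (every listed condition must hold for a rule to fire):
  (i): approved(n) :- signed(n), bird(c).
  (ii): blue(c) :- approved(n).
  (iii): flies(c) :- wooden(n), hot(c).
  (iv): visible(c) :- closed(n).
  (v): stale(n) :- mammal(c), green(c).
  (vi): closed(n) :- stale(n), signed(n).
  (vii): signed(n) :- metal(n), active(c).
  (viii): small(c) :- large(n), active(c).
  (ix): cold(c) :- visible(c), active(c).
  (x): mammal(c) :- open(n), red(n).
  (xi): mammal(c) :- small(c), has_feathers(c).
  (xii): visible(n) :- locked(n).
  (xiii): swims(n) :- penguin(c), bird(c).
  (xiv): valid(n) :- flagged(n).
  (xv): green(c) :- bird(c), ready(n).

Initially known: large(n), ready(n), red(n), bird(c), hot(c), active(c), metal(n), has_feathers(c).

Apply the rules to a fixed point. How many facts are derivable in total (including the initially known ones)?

18

Round 1 fires (vii), (viii), (xv), giving signed(n), small(c), green(c).
Round 2 fires (i), (xi), giving approved(n), mammal(c).
Round 3 fires (ii), (v), giving blue(c), stale(n).
Round 4 fires (vi), giving closed(n).
Round 5 fires (iv), giving visible(c).
Round 6 fires (ix), giving cold(c).
Closure: {active(c), approved(n), bird(c), blue(c), closed(n), cold(c), green(c), has_feathers(c), hot(c), large(n), mammal(c), metal(n), ready(n), red(n), signed(n), small(c), stale(n), visible(c)} — 18 facts.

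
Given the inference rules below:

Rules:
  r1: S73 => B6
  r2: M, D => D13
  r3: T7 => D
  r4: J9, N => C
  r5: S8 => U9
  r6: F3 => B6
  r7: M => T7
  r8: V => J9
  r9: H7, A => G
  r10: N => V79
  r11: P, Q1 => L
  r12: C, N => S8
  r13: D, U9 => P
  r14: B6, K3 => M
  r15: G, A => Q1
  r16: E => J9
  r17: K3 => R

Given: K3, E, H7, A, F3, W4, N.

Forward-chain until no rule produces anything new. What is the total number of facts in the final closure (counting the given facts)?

Round 1: r6 [F3 => B6]; r9 [H7, A => G]; r10 [N => V79]; r16 [E => J9]; r17 [K3 => R]. Adds B6, G, V79, J9, R.
Round 2: r4 [J9, N => C]; r14 [B6, K3 => M]; r15 [G, A => Q1]. Adds C, M, Q1.
Round 3: r7 [M => T7]; r12 [C, N => S8]. Adds T7, S8.
Round 4: r3 [T7 => D]; r5 [S8 => U9]. Adds D, U9.
Round 5: r2 [M, D => D13]; r13 [D, U9 => P]. Adds D13, P.
Round 6: r11 [P, Q1 => L]. Adds L.
Closure: {A, B6, C, D, D13, E, F3, G, H7, J9, K3, L, M, N, P, Q1, R, S8, T7, U9, V79, W4} — 22 facts.

22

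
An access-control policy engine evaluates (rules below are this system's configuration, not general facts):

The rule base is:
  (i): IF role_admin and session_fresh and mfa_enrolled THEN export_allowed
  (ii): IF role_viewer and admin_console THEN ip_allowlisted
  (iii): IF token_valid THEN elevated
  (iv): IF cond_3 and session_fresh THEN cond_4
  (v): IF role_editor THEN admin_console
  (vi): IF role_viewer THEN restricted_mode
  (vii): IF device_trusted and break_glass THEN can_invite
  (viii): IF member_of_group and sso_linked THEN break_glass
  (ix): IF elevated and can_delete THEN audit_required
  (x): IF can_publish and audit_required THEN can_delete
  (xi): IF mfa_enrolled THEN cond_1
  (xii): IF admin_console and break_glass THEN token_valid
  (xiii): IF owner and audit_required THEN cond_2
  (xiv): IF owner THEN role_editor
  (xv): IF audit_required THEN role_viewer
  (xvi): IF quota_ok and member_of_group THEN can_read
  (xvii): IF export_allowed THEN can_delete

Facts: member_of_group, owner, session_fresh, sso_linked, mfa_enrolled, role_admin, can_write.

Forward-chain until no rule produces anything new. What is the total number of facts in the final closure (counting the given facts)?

Round 1: (i) [IF role_admin and session_fresh and mfa_enrolled THEN export_allowed]; (viii) [IF member_of_group and sso_linked THEN break_glass]; (xi) [IF mfa_enrolled THEN cond_1]; (xiv) [IF owner THEN role_editor]. Adds export_allowed, break_glass, cond_1, role_editor.
Round 2: (v) [IF role_editor THEN admin_console]; (xvii) [IF export_allowed THEN can_delete]. Adds admin_console, can_delete.
Round 3: (xii) [IF admin_console and break_glass THEN token_valid]. Adds token_valid.
Round 4: (iii) [IF token_valid THEN elevated]. Adds elevated.
Round 5: (ix) [IF elevated and can_delete THEN audit_required]. Adds audit_required.
Round 6: (xiii) [IF owner and audit_required THEN cond_2]; (xv) [IF audit_required THEN role_viewer]. Adds cond_2, role_viewer.
Round 7: (ii) [IF role_viewer and admin_console THEN ip_allowlisted]; (vi) [IF role_viewer THEN restricted_mode]. Adds ip_allowlisted, restricted_mode.
Closure: {admin_console, audit_required, break_glass, can_delete, can_write, cond_1, cond_2, elevated, export_allowed, ip_allowlisted, member_of_group, mfa_enrolled, owner, restricted_mode, role_admin, role_editor, role_viewer, session_fresh, sso_linked, token_valid} — 20 facts.

20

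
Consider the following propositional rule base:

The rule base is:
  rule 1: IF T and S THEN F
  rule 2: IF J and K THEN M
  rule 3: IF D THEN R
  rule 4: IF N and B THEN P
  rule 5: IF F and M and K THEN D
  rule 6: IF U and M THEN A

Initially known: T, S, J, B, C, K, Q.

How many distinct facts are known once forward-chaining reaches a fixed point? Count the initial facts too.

11

Round 1: rule 1 [IF T and S THEN F]; rule 2 [IF J and K THEN M]. Adds F, M.
Round 2: rule 5 [IF F and M and K THEN D]. Adds D.
Round 3: rule 3 [IF D THEN R]. Adds R.
Closure: {B, C, D, F, J, K, M, Q, R, S, T} — 11 facts.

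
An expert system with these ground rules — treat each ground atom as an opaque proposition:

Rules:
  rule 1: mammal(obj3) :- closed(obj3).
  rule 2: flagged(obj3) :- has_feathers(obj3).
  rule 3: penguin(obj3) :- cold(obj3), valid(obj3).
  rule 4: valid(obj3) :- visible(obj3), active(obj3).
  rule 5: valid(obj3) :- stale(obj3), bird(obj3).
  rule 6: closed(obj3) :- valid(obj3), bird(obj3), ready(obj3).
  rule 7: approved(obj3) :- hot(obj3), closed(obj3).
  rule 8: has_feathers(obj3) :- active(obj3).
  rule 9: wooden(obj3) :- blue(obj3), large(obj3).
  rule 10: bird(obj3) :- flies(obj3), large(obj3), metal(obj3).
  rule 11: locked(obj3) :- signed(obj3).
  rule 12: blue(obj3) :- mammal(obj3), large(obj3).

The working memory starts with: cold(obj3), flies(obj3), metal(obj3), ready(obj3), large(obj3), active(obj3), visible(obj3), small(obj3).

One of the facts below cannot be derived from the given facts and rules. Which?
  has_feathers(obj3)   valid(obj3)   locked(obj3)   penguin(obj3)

locked(obj3)

[1] rule 4 [valid(obj3) :- visible(obj3), active(obj3).]; rule 8 [has_feathers(obj3) :- active(obj3).]; rule 10 [bird(obj3) :- flies(obj3), large(obj3), metal(obj3).]. ⇒ new: valid(obj3), has_feathers(obj3), bird(obj3).
[2] rule 2 [flagged(obj3) :- has_feathers(obj3).]; rule 3 [penguin(obj3) :- cold(obj3), valid(obj3).]; rule 6 [closed(obj3) :- valid(obj3), bird(obj3), ready(obj3).]. ⇒ new: flagged(obj3), penguin(obj3), closed(obj3).
[3] rule 1 [mammal(obj3) :- closed(obj3).]. ⇒ new: mammal(obj3).
[4] rule 12 [blue(obj3) :- mammal(obj3), large(obj3).]. ⇒ new: blue(obj3).
[5] rule 9 [wooden(obj3) :- blue(obj3), large(obj3).]. ⇒ new: wooden(obj3).
Derived: penguin(obj3) (round 2), has_feathers(obj3) (round 1), valid(obj3) (round 1). locked(obj3) never appears in any round.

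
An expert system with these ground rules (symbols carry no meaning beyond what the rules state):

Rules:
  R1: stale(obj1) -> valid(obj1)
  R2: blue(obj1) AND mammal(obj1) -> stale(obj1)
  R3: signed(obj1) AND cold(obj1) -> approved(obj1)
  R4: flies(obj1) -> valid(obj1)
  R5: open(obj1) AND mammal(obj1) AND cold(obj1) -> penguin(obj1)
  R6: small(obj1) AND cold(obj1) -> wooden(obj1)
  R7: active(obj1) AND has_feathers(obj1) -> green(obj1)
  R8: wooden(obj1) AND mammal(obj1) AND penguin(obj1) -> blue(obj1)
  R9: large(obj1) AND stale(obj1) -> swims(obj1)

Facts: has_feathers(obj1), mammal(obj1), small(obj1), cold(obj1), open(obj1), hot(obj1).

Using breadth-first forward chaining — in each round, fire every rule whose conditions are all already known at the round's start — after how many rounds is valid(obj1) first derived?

4

Round 1: R5 [open(obj1) AND mammal(obj1) AND cold(obj1) -> penguin(obj1)]; R6 [small(obj1) AND cold(obj1) -> wooden(obj1)]. New: penguin(obj1), wooden(obj1).
Round 2: R8 [wooden(obj1) AND mammal(obj1) AND penguin(obj1) -> blue(obj1)]. New: blue(obj1).
Round 3: R2 [blue(obj1) AND mammal(obj1) -> stale(obj1)]. New: stale(obj1).
Round 4: R1 [stale(obj1) -> valid(obj1)]. New: valid(obj1).
valid(obj1) first appears in round 4.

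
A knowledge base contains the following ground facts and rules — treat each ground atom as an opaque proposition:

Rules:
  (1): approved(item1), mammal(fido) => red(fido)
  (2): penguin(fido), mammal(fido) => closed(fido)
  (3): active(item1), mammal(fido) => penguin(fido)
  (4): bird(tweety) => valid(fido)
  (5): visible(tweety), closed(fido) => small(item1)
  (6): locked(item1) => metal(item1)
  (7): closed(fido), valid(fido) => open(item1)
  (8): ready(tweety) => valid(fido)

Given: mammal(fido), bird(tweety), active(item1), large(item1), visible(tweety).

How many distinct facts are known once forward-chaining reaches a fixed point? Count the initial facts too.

Round 1: (3) [active(item1), mammal(fido) => penguin(fido)]; (4) [bird(tweety) => valid(fido)]. New: penguin(fido), valid(fido).
Round 2: (2) [penguin(fido), mammal(fido) => closed(fido)]. New: closed(fido).
Round 3: (5) [visible(tweety), closed(fido) => small(item1)]; (7) [closed(fido), valid(fido) => open(item1)]. New: small(item1), open(item1).
Closure: {active(item1), bird(tweety), closed(fido), large(item1), mammal(fido), open(item1), penguin(fido), small(item1), valid(fido), visible(tweety)} — 10 facts.

10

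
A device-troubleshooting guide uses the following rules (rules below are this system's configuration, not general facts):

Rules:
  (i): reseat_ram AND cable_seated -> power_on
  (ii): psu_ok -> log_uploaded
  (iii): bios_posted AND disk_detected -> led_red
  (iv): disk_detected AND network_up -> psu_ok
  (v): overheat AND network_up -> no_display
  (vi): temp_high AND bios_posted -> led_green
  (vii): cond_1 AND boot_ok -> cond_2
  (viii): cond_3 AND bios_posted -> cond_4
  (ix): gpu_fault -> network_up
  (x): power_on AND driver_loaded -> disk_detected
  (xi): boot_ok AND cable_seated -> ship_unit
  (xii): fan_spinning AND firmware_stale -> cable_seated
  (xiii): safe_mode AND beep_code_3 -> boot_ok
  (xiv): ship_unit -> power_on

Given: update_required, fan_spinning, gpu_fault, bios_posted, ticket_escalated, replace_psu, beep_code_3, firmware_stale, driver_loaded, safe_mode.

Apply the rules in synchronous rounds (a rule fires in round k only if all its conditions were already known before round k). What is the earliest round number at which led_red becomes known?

Round 1: (ix) [gpu_fault -> network_up]; (xii) [fan_spinning AND firmware_stale -> cable_seated]; (xiii) [safe_mode AND beep_code_3 -> boot_ok]. Adds network_up, cable_seated, boot_ok.
Round 2: (xi) [boot_ok AND cable_seated -> ship_unit]. Adds ship_unit.
Round 3: (xiv) [ship_unit -> power_on]. Adds power_on.
Round 4: (x) [power_on AND driver_loaded -> disk_detected]. Adds disk_detected.
Round 5: (iii) [bios_posted AND disk_detected -> led_red]; (iv) [disk_detected AND network_up -> psu_ok]. Adds led_red, psu_ok.
led_red first appears in round 5.

5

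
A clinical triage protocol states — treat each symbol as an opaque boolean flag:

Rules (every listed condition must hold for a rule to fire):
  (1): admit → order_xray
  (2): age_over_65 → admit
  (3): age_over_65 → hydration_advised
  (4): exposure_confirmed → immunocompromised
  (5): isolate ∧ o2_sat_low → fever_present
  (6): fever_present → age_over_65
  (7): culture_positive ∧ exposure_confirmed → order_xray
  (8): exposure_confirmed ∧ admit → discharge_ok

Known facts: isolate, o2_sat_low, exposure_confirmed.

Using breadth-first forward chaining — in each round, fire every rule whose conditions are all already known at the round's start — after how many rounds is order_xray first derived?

[1] (4) [exposure_confirmed → immunocompromised]; (5) [isolate ∧ o2_sat_low → fever_present]. ⇒ new: immunocompromised, fever_present.
[2] (6) [fever_present → age_over_65]. ⇒ new: age_over_65.
[3] (2) [age_over_65 → admit]; (3) [age_over_65 → hydration_advised]. ⇒ new: admit, hydration_advised.
[4] (1) [admit → order_xray]; (8) [exposure_confirmed ∧ admit → discharge_ok]. ⇒ new: order_xray, discharge_ok.
order_xray first appears in round 4.

4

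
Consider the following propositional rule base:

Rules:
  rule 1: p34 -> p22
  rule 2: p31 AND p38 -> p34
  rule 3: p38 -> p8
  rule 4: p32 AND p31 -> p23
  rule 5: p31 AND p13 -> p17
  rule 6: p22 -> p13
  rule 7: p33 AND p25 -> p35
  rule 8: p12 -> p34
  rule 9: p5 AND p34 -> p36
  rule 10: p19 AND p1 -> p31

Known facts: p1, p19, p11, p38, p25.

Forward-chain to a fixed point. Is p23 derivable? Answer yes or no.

[1] rule 3 [p38 -> p8]; rule 10 [p19 AND p1 -> p31]. ⇒ new: p8, p31.
[2] rule 2 [p31 AND p38 -> p34]. ⇒ new: p34.
[3] rule 1 [p34 -> p22]. ⇒ new: p22.
[4] rule 6 [p22 -> p13]. ⇒ new: p13.
[5] rule 5 [p31 AND p13 -> p17]. ⇒ new: p17.
Fixed point reached. p23 is concluded only by rule 4; rule 4 needs p32 (never derived).

no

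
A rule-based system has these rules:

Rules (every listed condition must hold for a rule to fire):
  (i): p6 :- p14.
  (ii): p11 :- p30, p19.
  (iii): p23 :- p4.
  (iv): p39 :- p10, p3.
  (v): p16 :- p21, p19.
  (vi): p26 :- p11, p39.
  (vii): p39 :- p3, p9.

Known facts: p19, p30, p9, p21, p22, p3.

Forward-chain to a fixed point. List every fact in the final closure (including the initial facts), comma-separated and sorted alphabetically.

[1] (ii) [p11 :- p30, p19.]; (v) [p16 :- p21, p19.]; (vii) [p39 :- p3, p9.]. ⇒ new: p11, p16, p39.
[2] (vi) [p26 :- p11, p39.]. ⇒ new: p26.

p11, p16, p19, p21, p22, p26, p3, p30, p39, p9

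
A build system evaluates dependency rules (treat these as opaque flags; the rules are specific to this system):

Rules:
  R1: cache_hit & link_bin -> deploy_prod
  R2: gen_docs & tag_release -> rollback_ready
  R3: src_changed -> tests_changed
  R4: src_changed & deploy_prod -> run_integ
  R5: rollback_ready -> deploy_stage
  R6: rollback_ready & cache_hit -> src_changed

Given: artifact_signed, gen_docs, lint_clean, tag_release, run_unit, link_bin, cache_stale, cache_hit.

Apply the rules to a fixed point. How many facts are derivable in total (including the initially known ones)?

14

Round 1: R1 [cache_hit & link_bin -> deploy_prod]; R2 [gen_docs & tag_release -> rollback_ready]. Adds deploy_prod, rollback_ready.
Round 2: R5 [rollback_ready -> deploy_stage]; R6 [rollback_ready & cache_hit -> src_changed]. Adds deploy_stage, src_changed.
Round 3: R3 [src_changed -> tests_changed]; R4 [src_changed & deploy_prod -> run_integ]. Adds tests_changed, run_integ.
Closure: {artifact_signed, cache_hit, cache_stale, deploy_prod, deploy_stage, gen_docs, link_bin, lint_clean, rollback_ready, run_integ, run_unit, src_changed, tag_release, tests_changed} — 14 facts.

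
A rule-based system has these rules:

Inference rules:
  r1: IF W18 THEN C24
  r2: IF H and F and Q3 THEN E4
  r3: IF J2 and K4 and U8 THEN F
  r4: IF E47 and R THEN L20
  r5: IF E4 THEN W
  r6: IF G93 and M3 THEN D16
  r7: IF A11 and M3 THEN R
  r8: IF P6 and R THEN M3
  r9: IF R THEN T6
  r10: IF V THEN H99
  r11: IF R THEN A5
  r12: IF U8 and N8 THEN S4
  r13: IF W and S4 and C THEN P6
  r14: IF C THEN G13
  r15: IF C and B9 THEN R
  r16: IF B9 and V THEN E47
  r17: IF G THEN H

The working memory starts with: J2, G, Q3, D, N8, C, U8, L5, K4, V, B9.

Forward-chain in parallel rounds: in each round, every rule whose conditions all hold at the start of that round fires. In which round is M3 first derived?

5

Round 1: r3 [IF J2 and K4 and U8 THEN F]; r10 [IF V THEN H99]; r12 [IF U8 and N8 THEN S4]; r14 [IF C THEN G13]; r15 [IF C and B9 THEN R]; r16 [IF B9 and V THEN E47]; r17 [IF G THEN H]. Adds F, H99, S4, G13, R, E47, H.
Round 2: r2 [IF H and F and Q3 THEN E4]; r4 [IF E47 and R THEN L20]; r9 [IF R THEN T6]; r11 [IF R THEN A5]. Adds E4, L20, T6, A5.
Round 3: r5 [IF E4 THEN W]. Adds W.
Round 4: r13 [IF W and S4 and C THEN P6]. Adds P6.
Round 5: r8 [IF P6 and R THEN M3]. Adds M3.
M3 first appears in round 5.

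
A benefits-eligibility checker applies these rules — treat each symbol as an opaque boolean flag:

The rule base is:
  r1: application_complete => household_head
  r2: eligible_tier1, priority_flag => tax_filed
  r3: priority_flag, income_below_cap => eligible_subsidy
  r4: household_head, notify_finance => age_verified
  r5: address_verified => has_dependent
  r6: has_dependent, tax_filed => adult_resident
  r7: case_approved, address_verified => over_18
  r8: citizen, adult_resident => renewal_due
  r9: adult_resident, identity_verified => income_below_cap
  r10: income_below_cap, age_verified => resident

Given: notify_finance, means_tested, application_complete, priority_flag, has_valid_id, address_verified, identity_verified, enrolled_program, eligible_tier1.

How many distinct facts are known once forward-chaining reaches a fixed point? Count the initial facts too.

Round 1 — r1, r2, r5, derive household_head, tax_filed, has_dependent.
Round 2 — r4, r6, derive age_verified, adult_resident.
Round 3 — r9, derive income_below_cap.
Round 4 — r3, r10, derive eligible_subsidy, resident.
Closure: {address_verified, adult_resident, age_verified, application_complete, eligible_subsidy, eligible_tier1, enrolled_program, has_dependent, has_valid_id, household_head, identity_verified, income_below_cap, means_tested, notify_finance, priority_flag, resident, tax_filed} — 17 facts.

17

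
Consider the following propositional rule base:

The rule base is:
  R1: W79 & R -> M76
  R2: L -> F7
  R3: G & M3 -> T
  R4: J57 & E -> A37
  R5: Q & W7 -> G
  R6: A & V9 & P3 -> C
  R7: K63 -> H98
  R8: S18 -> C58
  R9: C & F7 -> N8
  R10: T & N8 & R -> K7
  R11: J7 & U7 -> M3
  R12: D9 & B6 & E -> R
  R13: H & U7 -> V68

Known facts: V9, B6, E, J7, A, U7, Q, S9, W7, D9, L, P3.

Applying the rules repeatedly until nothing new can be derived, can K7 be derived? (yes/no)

Round 1: R2 [L -> F7]; R5 [Q & W7 -> G]; R6 [A & V9 & P3 -> C]; R11 [J7 & U7 -> M3]; R12 [D9 & B6 & E -> R]. New: F7, G, C, M3, R.
Round 2: R3 [G & M3 -> T]; R9 [C & F7 -> N8]. New: T, N8.
Round 3: R10 [T & N8 & R -> K7]. New: K7.
K7 appears in round 3, so it is derivable.

yes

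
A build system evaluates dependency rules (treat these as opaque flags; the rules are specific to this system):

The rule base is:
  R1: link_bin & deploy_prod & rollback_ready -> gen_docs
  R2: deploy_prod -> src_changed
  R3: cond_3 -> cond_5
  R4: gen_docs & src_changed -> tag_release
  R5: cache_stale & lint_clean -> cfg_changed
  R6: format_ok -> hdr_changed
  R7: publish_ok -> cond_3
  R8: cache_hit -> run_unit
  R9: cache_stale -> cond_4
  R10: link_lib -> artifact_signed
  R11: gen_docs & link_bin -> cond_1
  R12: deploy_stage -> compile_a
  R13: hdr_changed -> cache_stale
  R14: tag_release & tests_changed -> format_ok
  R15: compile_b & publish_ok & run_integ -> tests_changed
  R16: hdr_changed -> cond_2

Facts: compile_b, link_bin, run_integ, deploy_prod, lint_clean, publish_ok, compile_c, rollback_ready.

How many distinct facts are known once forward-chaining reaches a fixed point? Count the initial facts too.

Round 1 — R1, R2, R7, R15, derive gen_docs, src_changed, cond_3, tests_changed.
Round 2 — R3, R4, R11, derive cond_5, tag_release, cond_1.
Round 3 — R14, derive format_ok.
Round 4 — R6, derive hdr_changed.
Round 5 — R13, R16, derive cache_stale, cond_2.
Round 6 — R5, R9, derive cfg_changed, cond_4.
Closure: {cache_stale, cfg_changed, compile_b, compile_c, cond_1, cond_2, cond_3, cond_4, cond_5, deploy_prod, format_ok, gen_docs, hdr_changed, link_bin, lint_clean, publish_ok, rollback_ready, run_integ, src_changed, tag_release, tests_changed} — 21 facts.

21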